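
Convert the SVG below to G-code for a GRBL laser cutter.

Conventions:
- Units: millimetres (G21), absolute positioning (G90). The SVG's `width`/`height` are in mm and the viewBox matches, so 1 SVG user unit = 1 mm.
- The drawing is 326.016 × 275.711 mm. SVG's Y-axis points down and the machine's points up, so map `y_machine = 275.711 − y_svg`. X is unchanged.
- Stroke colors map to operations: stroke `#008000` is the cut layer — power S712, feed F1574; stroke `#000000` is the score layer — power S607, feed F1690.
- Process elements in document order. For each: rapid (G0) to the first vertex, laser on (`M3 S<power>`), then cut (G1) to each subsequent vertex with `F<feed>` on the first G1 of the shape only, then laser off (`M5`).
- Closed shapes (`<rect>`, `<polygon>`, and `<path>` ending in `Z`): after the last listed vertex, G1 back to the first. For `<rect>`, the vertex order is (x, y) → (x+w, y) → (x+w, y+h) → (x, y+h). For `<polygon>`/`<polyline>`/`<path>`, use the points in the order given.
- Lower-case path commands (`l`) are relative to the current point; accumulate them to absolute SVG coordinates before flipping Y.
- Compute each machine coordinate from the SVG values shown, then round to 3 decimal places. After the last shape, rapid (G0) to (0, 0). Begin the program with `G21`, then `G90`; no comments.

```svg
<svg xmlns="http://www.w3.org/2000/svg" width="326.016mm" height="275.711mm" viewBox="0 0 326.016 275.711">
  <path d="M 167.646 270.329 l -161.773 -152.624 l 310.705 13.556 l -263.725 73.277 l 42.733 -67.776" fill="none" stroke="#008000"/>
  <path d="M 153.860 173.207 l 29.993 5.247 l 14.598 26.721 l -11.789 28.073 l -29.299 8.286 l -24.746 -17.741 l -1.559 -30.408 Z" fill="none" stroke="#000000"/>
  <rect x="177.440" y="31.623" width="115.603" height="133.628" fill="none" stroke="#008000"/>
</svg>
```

G21
G90
G0 X167.646 Y5.382
M3 S712
G1 X5.873 Y158.006 F1574
G1 X316.578 Y144.450
G1 X52.853 Y71.173
G1 X95.586 Y138.949
M5
G0 X153.860 Y102.504
M3 S607
G1 X183.853 Y97.257 F1690
G1 X198.451 Y70.536
G1 X186.662 Y42.463
G1 X157.363 Y34.177
G1 X132.617 Y51.918
G1 X131.058 Y82.326
G1 X153.860 Y102.504
M5
G0 X177.440 Y244.088
M3 S712
G1 X293.043 Y244.088 F1574
G1 X293.043 Y110.460
G1 X177.440 Y110.460
G1 X177.440 Y244.088
M5
G0 X0.000 Y0.000

1 u = 1 mm; y_m = 275.711 − y.

[1] `<path>` open polyline, #008000→cut S712 F1574: (167.646,5.382) → (5.873,158.006) → (316.578,144.450) → (52.853,71.173) → (95.586,138.949)

[2] `<path>` regular polygon, #000000→score S607 F1690: (153.860,102.504) → (183.853,97.257) → (198.451,70.536) → (186.662,42.463) → (157.363,34.177) → (132.617,51.918) → (131.058,82.326) → (153.860,102.504) (closed)

[3] `<rect>` rectangle, #008000→cut S712 F1574: (177.440,244.088) → (293.043,244.088) → (293.043,110.460) → (177.440,110.460) → (177.440,244.088) (closed)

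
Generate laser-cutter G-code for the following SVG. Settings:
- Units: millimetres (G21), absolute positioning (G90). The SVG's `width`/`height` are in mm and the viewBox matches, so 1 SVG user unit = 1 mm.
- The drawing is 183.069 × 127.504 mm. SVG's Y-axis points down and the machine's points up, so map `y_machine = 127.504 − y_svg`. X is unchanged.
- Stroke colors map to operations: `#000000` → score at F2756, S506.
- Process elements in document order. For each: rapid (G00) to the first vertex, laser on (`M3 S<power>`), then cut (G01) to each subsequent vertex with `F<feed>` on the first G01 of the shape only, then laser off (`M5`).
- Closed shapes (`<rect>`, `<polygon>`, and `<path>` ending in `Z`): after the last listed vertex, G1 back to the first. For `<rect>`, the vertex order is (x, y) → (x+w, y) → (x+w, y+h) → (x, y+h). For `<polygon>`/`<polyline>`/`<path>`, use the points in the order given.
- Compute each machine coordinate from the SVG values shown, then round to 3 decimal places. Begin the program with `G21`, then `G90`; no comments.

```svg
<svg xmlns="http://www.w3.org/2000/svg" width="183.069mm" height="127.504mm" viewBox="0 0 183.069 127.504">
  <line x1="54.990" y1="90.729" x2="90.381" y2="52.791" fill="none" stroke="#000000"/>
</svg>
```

G21
G90
G00 X54.990 Y36.775
M3 S506
G01 X90.381 Y74.713 F2756
M5

Since the viewBox matches the mm dimensions, user units are millimetres directly. The only transform is the Y-flip y_m = 127.504 − y_svg.

Shape 1 is a line segment drawn with `<line>`. Its stroke #000000 means score at S506, F2756. After flipping Y the toolpath is (54.990,36.775) → (90.381,74.713).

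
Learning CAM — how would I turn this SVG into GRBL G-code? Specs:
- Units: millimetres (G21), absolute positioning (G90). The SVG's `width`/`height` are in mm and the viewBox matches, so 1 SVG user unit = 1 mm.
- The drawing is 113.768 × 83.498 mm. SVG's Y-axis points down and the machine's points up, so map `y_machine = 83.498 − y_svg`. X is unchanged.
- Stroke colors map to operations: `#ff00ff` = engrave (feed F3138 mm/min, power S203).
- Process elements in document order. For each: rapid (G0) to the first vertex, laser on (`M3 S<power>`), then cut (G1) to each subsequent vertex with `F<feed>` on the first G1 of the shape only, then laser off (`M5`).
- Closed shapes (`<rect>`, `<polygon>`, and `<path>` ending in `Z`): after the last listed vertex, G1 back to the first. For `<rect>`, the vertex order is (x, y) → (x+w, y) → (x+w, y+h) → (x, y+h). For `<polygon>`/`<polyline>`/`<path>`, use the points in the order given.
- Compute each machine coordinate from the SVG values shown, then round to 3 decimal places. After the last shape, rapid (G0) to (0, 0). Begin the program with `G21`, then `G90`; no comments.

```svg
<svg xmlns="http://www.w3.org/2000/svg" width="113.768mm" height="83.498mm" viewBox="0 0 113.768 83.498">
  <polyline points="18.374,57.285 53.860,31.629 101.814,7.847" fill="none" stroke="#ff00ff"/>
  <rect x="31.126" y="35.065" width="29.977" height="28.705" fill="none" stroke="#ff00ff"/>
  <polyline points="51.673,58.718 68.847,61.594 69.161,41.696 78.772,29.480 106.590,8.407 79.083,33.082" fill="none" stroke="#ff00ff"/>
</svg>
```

G21
G90
G0 X18.374 Y26.213
M3 S203
G1 X53.860 Y51.869 F3138
G1 X101.814 Y75.651
M5
G0 X31.126 Y48.433
M3 S203
G1 X61.103 Y48.433 F3138
G1 X61.103 Y19.728
G1 X31.126 Y19.728
G1 X31.126 Y48.433
M5
G0 X51.673 Y24.780
M3 S203
G1 X68.847 Y21.904 F3138
G1 X69.161 Y41.802
G1 X78.772 Y54.018
G1 X106.590 Y75.091
G1 X79.083 Y50.416
M5
G0 X0.000 Y0.000

1 u = 1 mm; y_m = 83.498 − y.

[1] `<polyline>` open polyline, #ff00ff→engrave S203 F3138: (18.374,26.213) → (53.860,51.869) → (101.814,75.651)

[2] `<rect>` rectangle, #ff00ff→engrave S203 F3138: (31.126,48.433) → (61.103,48.433) → (61.103,19.728) → (31.126,19.728) → (31.126,48.433) (closed)

[3] `<polyline>` open polyline, #ff00ff→engrave S203 F3138: (51.673,24.780) → (68.847,21.904) → (69.161,41.802) → (78.772,54.018) → (106.590,75.091) → (79.083,50.416)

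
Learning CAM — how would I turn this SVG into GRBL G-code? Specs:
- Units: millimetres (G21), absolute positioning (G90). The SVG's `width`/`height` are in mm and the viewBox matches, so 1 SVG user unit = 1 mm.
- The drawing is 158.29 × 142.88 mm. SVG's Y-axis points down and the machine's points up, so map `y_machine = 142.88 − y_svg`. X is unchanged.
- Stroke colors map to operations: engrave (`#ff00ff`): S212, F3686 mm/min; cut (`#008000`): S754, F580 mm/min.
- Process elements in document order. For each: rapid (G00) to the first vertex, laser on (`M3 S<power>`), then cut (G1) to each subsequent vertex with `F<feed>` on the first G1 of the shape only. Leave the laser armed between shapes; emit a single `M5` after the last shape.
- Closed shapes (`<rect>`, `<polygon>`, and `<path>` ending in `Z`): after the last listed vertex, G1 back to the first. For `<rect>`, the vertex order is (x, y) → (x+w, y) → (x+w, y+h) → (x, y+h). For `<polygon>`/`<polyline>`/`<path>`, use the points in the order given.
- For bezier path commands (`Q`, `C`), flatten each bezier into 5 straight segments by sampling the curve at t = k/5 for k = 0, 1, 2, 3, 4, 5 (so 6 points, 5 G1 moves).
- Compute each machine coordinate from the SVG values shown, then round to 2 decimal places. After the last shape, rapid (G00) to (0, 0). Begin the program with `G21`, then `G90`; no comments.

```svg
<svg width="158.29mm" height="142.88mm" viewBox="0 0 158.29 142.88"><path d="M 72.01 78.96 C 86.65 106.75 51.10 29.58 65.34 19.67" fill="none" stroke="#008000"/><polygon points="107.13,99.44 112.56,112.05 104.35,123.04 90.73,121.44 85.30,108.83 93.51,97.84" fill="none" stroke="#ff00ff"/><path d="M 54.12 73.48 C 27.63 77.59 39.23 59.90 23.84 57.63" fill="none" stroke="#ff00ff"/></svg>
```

G21
G90
G00 X72.01 Y63.92
M3 S754
G1 X75.57 Y58.46 F580
G1 X71.89 Y69.93
G1 X65.75 Y90.06
G1 X61.97 Y110.57
G1 X65.34 Y123.21
G00 X107.13 Y43.44
M3 S212
G1 X112.56 Y30.83 F3686
G1 X104.35 Y19.84
G1 X90.73 Y21.44
G1 X85.30 Y34.05
G1 X93.51 Y45.04
G1 X107.13 Y43.44
G00 X54.12 Y69.40
M3 S212
G1 X42.28 Y69.25 F3686
G1 X36.45 Y72.55
G1 X33.52 Y77.51
G1 X30.36 Y82.34
G1 X23.84 Y85.25
M5
G00 X0.00 Y0.00

1 u = 1 mm; y_m = 142.88 − y.

[1] `<path>` cubic bezier, #008000→cut S754 F580: (72.01,63.92) → (75.57,58.46) → (71.89,69.93) → (65.75,90.06) → (61.97,110.57) → (65.34,123.21)

[2] `<polygon>` regular polygon, #ff00ff→engrave S212 F3686: (107.13,43.44) → (112.56,30.83) → (104.35,19.84) → (90.73,21.44) → (85.30,34.05) → (93.51,45.04) → (107.13,43.44) (closed)

[3] `<path>` cubic bezier, #ff00ff→engrave S212 F3686: (54.12,69.40) → (42.28,69.25) → (36.45,72.55) → (33.52,77.51) → (30.36,82.34) → (23.84,85.25)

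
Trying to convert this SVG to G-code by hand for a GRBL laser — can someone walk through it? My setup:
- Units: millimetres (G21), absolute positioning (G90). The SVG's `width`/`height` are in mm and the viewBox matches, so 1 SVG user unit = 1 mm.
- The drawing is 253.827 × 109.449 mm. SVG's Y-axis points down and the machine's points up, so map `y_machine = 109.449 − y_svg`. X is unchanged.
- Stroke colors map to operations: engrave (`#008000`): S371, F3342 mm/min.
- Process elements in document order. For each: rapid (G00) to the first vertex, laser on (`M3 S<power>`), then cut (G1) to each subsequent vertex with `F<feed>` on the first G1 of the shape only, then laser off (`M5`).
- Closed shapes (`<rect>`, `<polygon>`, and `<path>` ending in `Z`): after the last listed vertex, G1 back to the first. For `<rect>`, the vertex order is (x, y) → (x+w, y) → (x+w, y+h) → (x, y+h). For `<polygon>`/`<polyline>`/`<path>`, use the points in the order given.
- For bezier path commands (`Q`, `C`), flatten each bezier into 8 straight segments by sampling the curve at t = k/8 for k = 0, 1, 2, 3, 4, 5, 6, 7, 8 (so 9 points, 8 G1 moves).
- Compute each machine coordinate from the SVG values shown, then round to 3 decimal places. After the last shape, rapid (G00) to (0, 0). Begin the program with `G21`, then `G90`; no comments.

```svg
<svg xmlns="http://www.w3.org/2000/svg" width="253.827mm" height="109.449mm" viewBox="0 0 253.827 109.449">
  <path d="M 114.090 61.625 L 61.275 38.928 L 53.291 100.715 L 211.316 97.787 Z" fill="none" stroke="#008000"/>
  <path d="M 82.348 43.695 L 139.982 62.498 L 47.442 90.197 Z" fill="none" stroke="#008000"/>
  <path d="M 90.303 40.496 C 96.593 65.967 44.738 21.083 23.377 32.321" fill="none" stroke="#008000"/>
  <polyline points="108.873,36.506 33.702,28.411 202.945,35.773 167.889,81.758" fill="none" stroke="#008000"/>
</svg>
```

viewBox `0 0 253.827 109.449` with mm width/height → 1 unit = 1 mm. Flip: y_m = 109.449 − y_svg.

**Shape 1** — `<path>` closed polygon, stroke `#008000` → engrave (S371, F3342). Machine vertices: (114.090,47.824) → (61.275,70.521) → (53.291,8.734) → (211.316,11.662) → (114.090,47.824). Closed: final G1 returns to the first vertex.

**Shape 2** — `<path>` closed polygon, stroke `#008000` → engrave (S371, F3342). Machine vertices: (82.348,65.754) → (139.982,46.951) → (47.442,19.252) → (82.348,65.754). Closed: final G1 returns to the first vertex.

**Shape 3** — `<path>` cubic bezier, stroke `#008000` → engrave (S371, F3342). Control points (SVG): P0=(90.303,40.496), P1=(96.593,65.967), P2=(44.738,21.083), P3=(23.377,32.321); sampled at t=k/8. Machine vertices: (90.303,68.953) → (90.109,62.452) → (85.503,61.065) → (77.524,63.309) → (67.209,67.703) → (55.598,72.764) → (43.730,77.010) → (32.644,78.959) → (23.377,77.128). Open path.

**Shape 4** — `<polyline>` open polyline, stroke `#008000` → engrave (S371, F3342). Machine vertices: (108.873,72.943) → (33.702,81.038) → (202.945,73.676) → (167.889,27.691). Open path.

G21
G90
G00 X114.090 Y47.824
M3 S371
G1 X61.275 Y70.521 F3342
G1 X53.291 Y8.734
G1 X211.316 Y11.662
G1 X114.090 Y47.824
M5
G00 X82.348 Y65.754
M3 S371
G1 X139.982 Y46.951 F3342
G1 X47.442 Y19.252
G1 X82.348 Y65.754
M5
G00 X90.303 Y68.953
M3 S371
G1 X90.109 Y62.452 F3342
G1 X85.503 Y61.065
G1 X77.524 Y63.309
G1 X67.209 Y67.703
G1 X55.598 Y72.764
G1 X43.730 Y77.010
G1 X32.644 Y78.959
G1 X23.377 Y77.128
M5
G00 X108.873 Y72.943
M3 S371
G1 X33.702 Y81.038 F3342
G1 X202.945 Y73.676
G1 X167.889 Y27.691
M5
G00 X0.000 Y0.000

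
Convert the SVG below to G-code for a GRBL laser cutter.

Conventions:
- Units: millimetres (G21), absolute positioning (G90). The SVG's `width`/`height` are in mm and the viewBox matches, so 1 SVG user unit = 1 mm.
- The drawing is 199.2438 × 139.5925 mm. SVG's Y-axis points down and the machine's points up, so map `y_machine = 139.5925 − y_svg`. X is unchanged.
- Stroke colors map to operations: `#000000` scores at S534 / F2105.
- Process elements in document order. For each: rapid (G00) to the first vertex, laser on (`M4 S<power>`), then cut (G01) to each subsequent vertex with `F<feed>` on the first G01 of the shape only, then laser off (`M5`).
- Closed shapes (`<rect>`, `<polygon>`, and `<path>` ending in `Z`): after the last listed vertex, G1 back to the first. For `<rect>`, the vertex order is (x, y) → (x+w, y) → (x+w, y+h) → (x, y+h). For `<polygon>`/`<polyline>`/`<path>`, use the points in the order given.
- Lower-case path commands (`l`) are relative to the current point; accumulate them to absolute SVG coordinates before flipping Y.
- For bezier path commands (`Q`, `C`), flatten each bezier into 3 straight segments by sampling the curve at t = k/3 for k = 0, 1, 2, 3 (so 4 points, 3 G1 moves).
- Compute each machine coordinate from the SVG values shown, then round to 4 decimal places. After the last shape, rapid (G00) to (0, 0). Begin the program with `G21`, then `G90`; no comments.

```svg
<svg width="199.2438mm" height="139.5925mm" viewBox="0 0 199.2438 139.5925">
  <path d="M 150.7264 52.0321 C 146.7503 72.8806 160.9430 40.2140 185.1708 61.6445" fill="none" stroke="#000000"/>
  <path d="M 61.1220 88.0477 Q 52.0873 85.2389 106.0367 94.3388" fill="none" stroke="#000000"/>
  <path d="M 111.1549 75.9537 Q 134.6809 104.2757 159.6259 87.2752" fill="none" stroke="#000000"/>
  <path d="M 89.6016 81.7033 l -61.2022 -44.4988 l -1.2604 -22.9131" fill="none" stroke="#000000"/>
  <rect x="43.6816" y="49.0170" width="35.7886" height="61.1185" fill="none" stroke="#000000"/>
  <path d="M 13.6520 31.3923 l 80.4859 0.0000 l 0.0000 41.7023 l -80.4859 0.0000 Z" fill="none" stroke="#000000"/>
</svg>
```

G21
G90
G00 X150.7264 Y87.5604
M4 S534
G01 X152.5053 Y80.5646 F2105
G01 X164.5893 Y85.3318
G01 X185.1708 Y77.9480
M5
G00 X61.1220 Y51.5448
M4 S534
G01 X62.0971 Y52.0941 F2105
G01 X77.0687 Y49.9971
G01 X106.0367 Y45.2537
M5
G00 X111.1549 Y63.6388
M4 S534
G01 X126.9966 Y49.7933 F2105
G01 X143.1536 Y46.0195
G01 X159.6259 Y52.3173
M5
G00 X89.6016 Y57.8892
M4 S534
G01 X28.3994 Y102.3880 F2105
G01 X27.1390 Y125.3011
M5
G00 X43.6816 Y90.5755
M4 S534
G01 X79.4702 Y90.5755 F2105
G01 X79.4702 Y29.4570
G01 X43.6816 Y29.4570
G01 X43.6816 Y90.5755
M5
G00 X13.6520 Y108.2002
M4 S534
G01 X94.1379 Y108.2002 F2105
G01 X94.1379 Y66.4979
G01 X13.6520 Y66.4979
G01 X13.6520 Y108.2002
M5
G00 X0.0000 Y0.0000

1 u = 1 mm; y_m = 139.5925 − y.

[1] `<path>` cubic bezier, #000000→score S534 F2105: (150.7264,87.5604) → (152.5053,80.5646) → (164.5893,85.3318) → (185.1708,77.9480)

[2] `<path>` quadratic bezier, #000000→score S534 F2105: (61.1220,51.5448) → (62.0971,52.0941) → (77.0687,49.9971) → (106.0367,45.2537)

[3] `<path>` quadratic bezier, #000000→score S534 F2105: (111.1549,63.6388) → (126.9966,49.7933) → (143.1536,46.0195) → (159.6259,52.3173)

[4] `<path>` open polyline, #000000→score S534 F2105: (89.6016,57.8892) → (28.3994,102.3880) → (27.1390,125.3011)

[5] `<rect>` rectangle, #000000→score S534 F2105: (43.6816,90.5755) → (79.4702,90.5755) → (79.4702,29.4570) → (43.6816,29.4570) → (43.6816,90.5755) (closed)

[6] `<path>` rectangle, #000000→score S534 F2105: (13.6520,108.2002) → (94.1379,108.2002) → (94.1379,66.4979) → (13.6520,66.4979) → (13.6520,108.2002) (closed)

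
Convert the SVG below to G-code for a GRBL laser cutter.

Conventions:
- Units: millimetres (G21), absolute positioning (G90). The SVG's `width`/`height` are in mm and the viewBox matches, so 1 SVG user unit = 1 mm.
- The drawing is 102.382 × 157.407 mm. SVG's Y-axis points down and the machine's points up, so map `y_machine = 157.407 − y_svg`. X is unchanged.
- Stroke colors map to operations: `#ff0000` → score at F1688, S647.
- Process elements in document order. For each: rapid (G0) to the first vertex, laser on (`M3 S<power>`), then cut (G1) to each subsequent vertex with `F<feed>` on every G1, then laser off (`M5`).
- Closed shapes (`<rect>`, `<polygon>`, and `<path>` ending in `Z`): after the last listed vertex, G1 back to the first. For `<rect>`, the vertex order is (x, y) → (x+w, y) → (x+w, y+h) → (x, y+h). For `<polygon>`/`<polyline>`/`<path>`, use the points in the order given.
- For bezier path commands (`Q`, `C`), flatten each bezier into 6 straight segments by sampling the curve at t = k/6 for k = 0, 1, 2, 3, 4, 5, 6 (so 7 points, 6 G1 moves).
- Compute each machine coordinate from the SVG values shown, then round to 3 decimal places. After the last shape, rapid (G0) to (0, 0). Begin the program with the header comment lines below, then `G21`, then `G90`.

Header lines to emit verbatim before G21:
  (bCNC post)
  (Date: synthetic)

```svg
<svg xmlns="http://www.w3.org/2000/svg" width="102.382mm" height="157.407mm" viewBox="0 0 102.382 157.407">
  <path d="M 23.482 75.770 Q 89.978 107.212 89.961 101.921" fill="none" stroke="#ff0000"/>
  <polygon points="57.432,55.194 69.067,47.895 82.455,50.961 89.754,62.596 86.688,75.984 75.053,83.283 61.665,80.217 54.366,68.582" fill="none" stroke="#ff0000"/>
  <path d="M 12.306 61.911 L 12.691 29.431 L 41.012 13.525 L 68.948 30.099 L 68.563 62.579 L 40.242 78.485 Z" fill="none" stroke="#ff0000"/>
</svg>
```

(bCNC post)
(Date: synthetic)
G21
G90
G0 X23.482 Y81.637
M3 S647
G1 X43.800 Y72.177 F1688
G1 X60.422 Y64.757 F1688
G1 X73.350 Y59.378 F1688
G1 X82.582 Y56.040 F1688
G1 X88.119 Y54.743 F1688
G1 X89.961 Y55.486 F1688
M5
G0 X57.432 Y102.213
M3 S647
G1 X69.067 Y109.512 F1688
G1 X82.455 Y106.446 F1688
G1 X89.754 Y94.811 F1688
G1 X86.688 Y81.423 F1688
G1 X75.053 Y74.124 F1688
G1 X61.665 Y77.190 F1688
G1 X54.366 Y88.825 F1688
G1 X57.432 Y102.213 F1688
M5
G0 X12.306 Y95.496
M3 S647
G1 X12.691 Y127.976 F1688
G1 X41.012 Y143.882 F1688
G1 X68.948 Y127.308 F1688
G1 X68.563 Y94.828 F1688
G1 X40.242 Y78.922 F1688
G1 X12.306 Y95.496 F1688
M5
G0 X0.000 Y0.000

viewBox `0 0 102.382 157.407` with mm width/height → 1 unit = 1 mm. Flip: y_m = 157.407 − y_svg.

**Shape 1** — `<path>` quadratic bezier, stroke `#ff0000` → score (S647, F1688). Control points (SVG): P0=(23.482,75.770), P1=(89.978,107.212), P2=(89.961,101.921); sampled at t=k/6. Machine vertices: (23.482,81.637) → (43.800,72.177) → (60.422,64.757) → (73.350,59.378) → (82.582,56.040) → (88.119,54.743) → (89.961,55.486). Open path.

**Shape 2** — `<polygon>` regular polygon, stroke `#ff0000` → score (S647, F1688). Machine vertices: (57.432,102.213) → (69.067,109.512) → (82.455,106.446) → (89.754,94.811) → (86.688,81.423) → (75.053,74.124) → (61.665,77.190) → (54.366,88.825) → (57.432,102.213). Closed: final G1 returns to the first vertex.

**Shape 3** — `<path>` regular polygon, stroke `#ff0000` → score (S647, F1688). Machine vertices: (12.306,95.496) → (12.691,127.976) → (41.012,143.882) → (68.948,127.308) → (68.563,94.828) → (40.242,78.922) → (12.306,95.496). Closed: final G1 returns to the first vertex.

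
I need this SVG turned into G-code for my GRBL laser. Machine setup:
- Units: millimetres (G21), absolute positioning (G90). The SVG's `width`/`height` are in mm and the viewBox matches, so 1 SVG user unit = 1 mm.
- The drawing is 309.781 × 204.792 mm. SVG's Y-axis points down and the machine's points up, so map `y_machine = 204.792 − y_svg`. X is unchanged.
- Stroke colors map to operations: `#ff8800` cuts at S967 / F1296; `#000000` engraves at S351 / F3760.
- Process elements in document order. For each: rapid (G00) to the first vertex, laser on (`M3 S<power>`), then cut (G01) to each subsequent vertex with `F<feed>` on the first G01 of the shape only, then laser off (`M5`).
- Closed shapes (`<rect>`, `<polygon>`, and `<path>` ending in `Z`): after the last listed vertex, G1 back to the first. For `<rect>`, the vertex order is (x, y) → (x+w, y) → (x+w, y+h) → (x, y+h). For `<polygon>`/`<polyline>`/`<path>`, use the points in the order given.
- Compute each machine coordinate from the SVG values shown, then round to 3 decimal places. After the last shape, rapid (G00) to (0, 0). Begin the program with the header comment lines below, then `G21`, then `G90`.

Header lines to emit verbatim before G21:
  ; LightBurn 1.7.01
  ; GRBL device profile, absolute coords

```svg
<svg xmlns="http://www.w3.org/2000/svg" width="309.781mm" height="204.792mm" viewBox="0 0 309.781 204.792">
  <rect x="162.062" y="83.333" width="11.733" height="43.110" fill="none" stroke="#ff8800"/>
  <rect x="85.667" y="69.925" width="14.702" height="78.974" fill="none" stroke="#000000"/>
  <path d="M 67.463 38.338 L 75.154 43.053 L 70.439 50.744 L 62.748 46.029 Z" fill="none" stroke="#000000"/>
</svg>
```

1 u = 1 mm; y_m = 204.792 − y.

[1] `<rect>` rectangle, #ff8800→cut S967 F1296: (162.062,121.459) → (173.795,121.459) → (173.795,78.349) → (162.062,78.349) → (162.062,121.459) (closed)

[2] `<rect>` rectangle, #000000→engrave S351 F3760: (85.667,134.867) → (100.369,134.867) → (100.369,55.893) → (85.667,55.893) → (85.667,134.867) (closed)

[3] `<path>` regular polygon, #000000→engrave S351 F3760: (67.463,166.454) → (75.154,161.739) → (70.439,154.048) → (62.748,158.763) → (67.463,166.454) (closed)

; LightBurn 1.7.01
; GRBL device profile, absolute coords
G21
G90
G00 X162.062 Y121.459
M3 S967
G01 X173.795 Y121.459 F1296
G01 X173.795 Y78.349
G01 X162.062 Y78.349
G01 X162.062 Y121.459
M5
G00 X85.667 Y134.867
M3 S351
G01 X100.369 Y134.867 F3760
G01 X100.369 Y55.893
G01 X85.667 Y55.893
G01 X85.667 Y134.867
M5
G00 X67.463 Y166.454
M3 S351
G01 X75.154 Y161.739 F3760
G01 X70.439 Y154.048
G01 X62.748 Y158.763
G01 X67.463 Y166.454
M5
G00 X0.000 Y0.000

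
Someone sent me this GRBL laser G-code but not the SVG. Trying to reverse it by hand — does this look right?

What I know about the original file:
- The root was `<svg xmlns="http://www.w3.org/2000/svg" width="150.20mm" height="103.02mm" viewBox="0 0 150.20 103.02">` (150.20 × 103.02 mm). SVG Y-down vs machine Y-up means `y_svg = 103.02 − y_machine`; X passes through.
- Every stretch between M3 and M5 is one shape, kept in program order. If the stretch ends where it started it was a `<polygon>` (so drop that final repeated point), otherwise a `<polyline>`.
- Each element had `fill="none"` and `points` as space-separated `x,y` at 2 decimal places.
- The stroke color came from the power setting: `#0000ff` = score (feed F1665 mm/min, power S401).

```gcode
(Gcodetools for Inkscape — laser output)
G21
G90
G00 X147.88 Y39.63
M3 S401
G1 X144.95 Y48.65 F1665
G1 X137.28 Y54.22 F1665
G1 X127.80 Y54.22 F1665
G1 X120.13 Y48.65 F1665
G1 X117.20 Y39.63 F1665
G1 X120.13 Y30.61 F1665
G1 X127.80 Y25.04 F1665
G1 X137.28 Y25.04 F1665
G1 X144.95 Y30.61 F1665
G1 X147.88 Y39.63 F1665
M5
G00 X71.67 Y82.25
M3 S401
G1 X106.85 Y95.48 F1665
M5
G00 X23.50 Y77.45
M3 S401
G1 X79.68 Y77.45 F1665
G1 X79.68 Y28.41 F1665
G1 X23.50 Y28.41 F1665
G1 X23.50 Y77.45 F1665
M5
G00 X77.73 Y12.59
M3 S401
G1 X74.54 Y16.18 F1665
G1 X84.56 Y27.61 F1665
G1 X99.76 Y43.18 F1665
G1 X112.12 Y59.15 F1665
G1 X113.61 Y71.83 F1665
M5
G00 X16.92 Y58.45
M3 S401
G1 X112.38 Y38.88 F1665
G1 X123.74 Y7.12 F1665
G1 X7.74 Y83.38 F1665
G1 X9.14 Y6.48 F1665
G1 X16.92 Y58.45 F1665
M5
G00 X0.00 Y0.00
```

<svg xmlns="http://www.w3.org/2000/svg" width="150.20mm" height="103.02mm" viewBox="0 0 150.20 103.02">
  <polygon points="147.88,63.39 144.95,54.37 137.28,48.80 127.80,48.80 120.13,54.37 117.20,63.39 120.13,72.41 127.80,77.98 137.28,77.98 144.95,72.41" fill="none" stroke="#0000ff"/>
  <polyline points="71.67,20.77 106.85,7.54" fill="none" stroke="#0000ff"/>
  <polygon points="23.50,25.57 79.68,25.57 79.68,74.61 23.50,74.61" fill="none" stroke="#0000ff"/>
  <polyline points="77.73,90.43 74.54,86.84 84.56,75.41 99.76,59.84 112.12,43.87 113.61,31.19" fill="none" stroke="#0000ff"/>
  <polygon points="16.92,44.57 112.38,64.14 123.74,95.90 7.74,19.64 9.14,96.54" fill="none" stroke="#0000ff"/>
</svg>

y_svg = 103.02 − y_m. Every run uses S401, so all elements get stroke `#0000ff` (score).

[1] closed run; points: 147.88,63.39 144.95,54.37 137.28,48.80 127.80,48.80 120.13,54.37 117.20,63.39 120.13,72.41 127.80,77.98 137.28,77.98 144.95,72.41

[2] open run; points: 71.67,20.77 106.85,7.54

[3] closed run; points: 23.50,25.57 79.68,25.57 79.68,74.61 23.50,74.61

[4] open run; points: 77.73,90.43 74.54,86.84 84.56,75.41 99.76,59.84 112.12,43.87 113.61,31.19

[5] closed run; points: 16.92,44.57 112.38,64.14 123.74,95.90 7.74,19.64 9.14,96.54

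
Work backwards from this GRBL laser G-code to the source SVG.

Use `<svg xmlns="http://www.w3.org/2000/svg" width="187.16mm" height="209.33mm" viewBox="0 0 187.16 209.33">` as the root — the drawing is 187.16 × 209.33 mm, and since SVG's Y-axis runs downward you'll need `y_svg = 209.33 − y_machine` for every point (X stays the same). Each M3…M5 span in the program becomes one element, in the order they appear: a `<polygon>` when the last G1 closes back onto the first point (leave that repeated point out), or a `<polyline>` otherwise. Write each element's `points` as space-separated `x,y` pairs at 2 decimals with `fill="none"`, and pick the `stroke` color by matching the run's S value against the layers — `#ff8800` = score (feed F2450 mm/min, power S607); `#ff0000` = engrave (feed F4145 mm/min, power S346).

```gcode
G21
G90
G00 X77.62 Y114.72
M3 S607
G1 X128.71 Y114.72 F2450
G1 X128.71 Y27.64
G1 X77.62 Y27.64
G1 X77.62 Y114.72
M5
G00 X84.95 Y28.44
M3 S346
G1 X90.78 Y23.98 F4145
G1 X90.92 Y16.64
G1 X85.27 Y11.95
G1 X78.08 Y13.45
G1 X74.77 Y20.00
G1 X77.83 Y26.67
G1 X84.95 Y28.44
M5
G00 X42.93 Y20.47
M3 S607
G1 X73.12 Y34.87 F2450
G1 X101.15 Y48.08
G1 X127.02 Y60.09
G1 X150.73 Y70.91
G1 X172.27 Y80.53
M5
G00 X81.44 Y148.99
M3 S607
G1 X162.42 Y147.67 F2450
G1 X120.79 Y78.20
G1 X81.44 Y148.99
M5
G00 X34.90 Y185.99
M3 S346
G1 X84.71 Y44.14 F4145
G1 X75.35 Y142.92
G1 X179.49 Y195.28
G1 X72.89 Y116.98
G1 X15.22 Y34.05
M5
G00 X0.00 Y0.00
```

Each laser-on run becomes one SVG element. Flip Y back into SVG space with y_svg = 209.33 − y_machine.

Run 1: S607 ⇒ score layer `#ff8800`. The run returns to its start, so emit a `<polygon>` with points (Y-flipped): 77.62,94.61 128.71,94.61 128.71,181.69 77.62,181.69.

Run 2: S346 ⇒ engrave layer `#ff0000`. The run returns to its start, so emit a `<polygon>` with points (Y-flipped): 84.95,180.89 90.78,185.35 90.92,192.69 85.27,197.38 78.08,195.88 74.77,189.33 77.83,182.66.

Run 3: power S607 maps to stroke `#ff8800` (score). The run is open, so emit a `<polyline>` with points (Y-flipped): 42.93,188.86 73.12,174.46 101.15,161.25 127.02,149.24 150.73,138.42 172.27,128.80.

Run 4: power S607 maps to stroke `#ff8800` (score). The run returns to its start, so emit a `<polygon>` with points (Y-flipped): 81.44,60.34 162.42,61.66 120.79,131.13.

Run 5: power S346 maps to stroke `#ff0000` (engrave). The run is open, so emit a `<polyline>` with points (Y-flipped): 34.90,23.34 84.71,165.19 75.35,66.41 179.49,14.05 72.89,92.35 15.22,175.28.

<svg xmlns="http://www.w3.org/2000/svg" width="187.16mm" height="209.33mm" viewBox="0 0 187.16 209.33">
  <polygon points="77.62,94.61 128.71,94.61 128.71,181.69 77.62,181.69" fill="none" stroke="#ff8800"/>
  <polygon points="84.95,180.89 90.78,185.35 90.92,192.69 85.27,197.38 78.08,195.88 74.77,189.33 77.83,182.66" fill="none" stroke="#ff0000"/>
  <polyline points="42.93,188.86 73.12,174.46 101.15,161.25 127.02,149.24 150.73,138.42 172.27,128.80" fill="none" stroke="#ff8800"/>
  <polygon points="81.44,60.34 162.42,61.66 120.79,131.13" fill="none" stroke="#ff8800"/>
  <polyline points="34.90,23.34 84.71,165.19 75.35,66.41 179.49,14.05 72.89,92.35 15.22,175.28" fill="none" stroke="#ff0000"/>
</svg>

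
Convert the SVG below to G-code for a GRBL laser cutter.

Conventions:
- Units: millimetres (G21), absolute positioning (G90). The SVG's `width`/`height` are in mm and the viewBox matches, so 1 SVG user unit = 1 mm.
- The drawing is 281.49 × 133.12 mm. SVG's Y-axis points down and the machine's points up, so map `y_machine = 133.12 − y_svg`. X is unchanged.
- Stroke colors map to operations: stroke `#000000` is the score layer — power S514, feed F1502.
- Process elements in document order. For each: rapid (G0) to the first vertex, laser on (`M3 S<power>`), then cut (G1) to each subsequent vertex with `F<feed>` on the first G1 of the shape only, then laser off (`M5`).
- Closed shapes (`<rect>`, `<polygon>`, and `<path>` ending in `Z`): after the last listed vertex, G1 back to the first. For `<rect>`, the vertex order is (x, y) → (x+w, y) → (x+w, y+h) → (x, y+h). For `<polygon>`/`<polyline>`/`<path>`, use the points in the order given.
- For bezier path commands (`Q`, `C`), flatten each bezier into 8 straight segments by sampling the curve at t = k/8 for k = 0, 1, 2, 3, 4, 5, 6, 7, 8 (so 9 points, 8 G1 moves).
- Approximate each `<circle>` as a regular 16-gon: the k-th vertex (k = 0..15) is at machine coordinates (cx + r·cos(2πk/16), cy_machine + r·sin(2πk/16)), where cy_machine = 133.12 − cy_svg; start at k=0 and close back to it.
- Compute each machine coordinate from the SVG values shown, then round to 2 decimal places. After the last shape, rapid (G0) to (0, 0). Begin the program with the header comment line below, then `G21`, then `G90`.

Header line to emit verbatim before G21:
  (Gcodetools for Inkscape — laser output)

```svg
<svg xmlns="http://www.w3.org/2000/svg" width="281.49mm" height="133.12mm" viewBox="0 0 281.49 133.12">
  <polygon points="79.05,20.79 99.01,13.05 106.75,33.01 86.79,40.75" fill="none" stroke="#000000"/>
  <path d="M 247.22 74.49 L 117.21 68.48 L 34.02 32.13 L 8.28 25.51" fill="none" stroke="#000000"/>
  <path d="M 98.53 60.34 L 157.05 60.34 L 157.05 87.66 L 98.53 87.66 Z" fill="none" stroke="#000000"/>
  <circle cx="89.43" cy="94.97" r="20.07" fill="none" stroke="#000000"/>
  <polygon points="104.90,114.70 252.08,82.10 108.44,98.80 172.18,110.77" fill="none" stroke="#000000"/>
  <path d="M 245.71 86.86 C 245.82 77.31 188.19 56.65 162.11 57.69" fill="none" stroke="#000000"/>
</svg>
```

viewBox `0 0 281.49 133.12` with mm width/height → 1 unit = 1 mm. Flip: y_m = 133.12 − y_svg.

**Shape 1** — `<polygon>` regular polygon, stroke `#000000` → score (S514, F1502). Machine vertices: (79.05,112.33) → (99.01,120.07) → (106.75,100.11) → (86.79,92.37) → (79.05,112.33). Closed: final G1 returns to the first vertex.

**Shape 2** — `<path>` open polyline, stroke `#000000` → score (S514, F1502). Machine vertices: (247.22,58.63) → (117.21,64.64) → (34.02,100.99) → (8.28,107.61). Open path.

**Shape 3** — `<path>` rectangle, stroke `#000000` → score (S514, F1502). Machine vertices: (98.53,72.78) → (157.05,72.78) → (157.05,45.46) → (98.53,45.46) → (98.53,72.78). Closed: final G1 returns to the first vertex.

**Shape 4** — `<circle>` circle, stroke `#000000` → score (S514, F1502). Machine vertices: (109.50,38.15) → (107.97,45.83) → (103.62,52.34) → (97.11,56.69) → (89.43,58.22) → (81.75,56.69) → (75.24,52.34) → (70.89,45.83) → (69.36,38.15) → (70.89,30.47) → (75.24,23.96) → (81.75,19.61) → (89.43,18.08) → (97.11,19.61) → (103.62,23.96) → (107.97,30.47) → (109.50,38.15). Closed: final G1 returns to the first vertex.

**Shape 5** — `<polygon>` closed polygon, stroke `#000000` → score (S514, F1502). Machine vertices: (104.90,18.42) → (252.08,51.02) → (108.44,34.32) → (172.18,22.35) → (104.90,18.42). Closed: final G1 returns to the first vertex.

**Shape 6** — `<path>` cubic bezier, stroke `#000000` → score (S514, F1502). Control points (SVG): P0=(245.71,86.86), P1=(245.82,77.31), P2=(188.19,56.65), P3=(162.11,57.69); sampled at t=k/8. Machine vertices: (245.71,46.26) → (243.22,50.30) → (236.36,54.99) → (226.18,59.96) → (213.73,64.82) → (200.05,69.18) → (186.19,72.65) → (173.19,74.87) → (162.11,75.43). Open path.

(Gcodetools for Inkscape — laser output)
G21
G90
G0 X79.05 Y112.33
M3 S514
G1 X99.01 Y120.07 F1502
G1 X106.75 Y100.11
G1 X86.79 Y92.37
G1 X79.05 Y112.33
M5
G0 X247.22 Y58.63
M3 S514
G1 X117.21 Y64.64 F1502
G1 X34.02 Y100.99
G1 X8.28 Y107.61
M5
G0 X98.53 Y72.78
M3 S514
G1 X157.05 Y72.78 F1502
G1 X157.05 Y45.46
G1 X98.53 Y45.46
G1 X98.53 Y72.78
M5
G0 X109.50 Y38.15
M3 S514
G1 X107.97 Y45.83 F1502
G1 X103.62 Y52.34
G1 X97.11 Y56.69
G1 X89.43 Y58.22
G1 X81.75 Y56.69
G1 X75.24 Y52.34
G1 X70.89 Y45.83
G1 X69.36 Y38.15
G1 X70.89 Y30.47
G1 X75.24 Y23.96
G1 X81.75 Y19.61
G1 X89.43 Y18.08
G1 X97.11 Y19.61
G1 X103.62 Y23.96
G1 X107.97 Y30.47
G1 X109.50 Y38.15
M5
G0 X104.90 Y18.42
M3 S514
G1 X252.08 Y51.02 F1502
G1 X108.44 Y34.32
G1 X172.18 Y22.35
G1 X104.90 Y18.42
M5
G0 X245.71 Y46.26
M3 S514
G1 X243.22 Y50.30 F1502
G1 X236.36 Y54.99
G1 X226.18 Y59.96
G1 X213.73 Y64.82
G1 X200.05 Y69.18
G1 X186.19 Y72.65
G1 X173.19 Y74.87
G1 X162.11 Y75.43
M5
G0 X0.00 Y0.00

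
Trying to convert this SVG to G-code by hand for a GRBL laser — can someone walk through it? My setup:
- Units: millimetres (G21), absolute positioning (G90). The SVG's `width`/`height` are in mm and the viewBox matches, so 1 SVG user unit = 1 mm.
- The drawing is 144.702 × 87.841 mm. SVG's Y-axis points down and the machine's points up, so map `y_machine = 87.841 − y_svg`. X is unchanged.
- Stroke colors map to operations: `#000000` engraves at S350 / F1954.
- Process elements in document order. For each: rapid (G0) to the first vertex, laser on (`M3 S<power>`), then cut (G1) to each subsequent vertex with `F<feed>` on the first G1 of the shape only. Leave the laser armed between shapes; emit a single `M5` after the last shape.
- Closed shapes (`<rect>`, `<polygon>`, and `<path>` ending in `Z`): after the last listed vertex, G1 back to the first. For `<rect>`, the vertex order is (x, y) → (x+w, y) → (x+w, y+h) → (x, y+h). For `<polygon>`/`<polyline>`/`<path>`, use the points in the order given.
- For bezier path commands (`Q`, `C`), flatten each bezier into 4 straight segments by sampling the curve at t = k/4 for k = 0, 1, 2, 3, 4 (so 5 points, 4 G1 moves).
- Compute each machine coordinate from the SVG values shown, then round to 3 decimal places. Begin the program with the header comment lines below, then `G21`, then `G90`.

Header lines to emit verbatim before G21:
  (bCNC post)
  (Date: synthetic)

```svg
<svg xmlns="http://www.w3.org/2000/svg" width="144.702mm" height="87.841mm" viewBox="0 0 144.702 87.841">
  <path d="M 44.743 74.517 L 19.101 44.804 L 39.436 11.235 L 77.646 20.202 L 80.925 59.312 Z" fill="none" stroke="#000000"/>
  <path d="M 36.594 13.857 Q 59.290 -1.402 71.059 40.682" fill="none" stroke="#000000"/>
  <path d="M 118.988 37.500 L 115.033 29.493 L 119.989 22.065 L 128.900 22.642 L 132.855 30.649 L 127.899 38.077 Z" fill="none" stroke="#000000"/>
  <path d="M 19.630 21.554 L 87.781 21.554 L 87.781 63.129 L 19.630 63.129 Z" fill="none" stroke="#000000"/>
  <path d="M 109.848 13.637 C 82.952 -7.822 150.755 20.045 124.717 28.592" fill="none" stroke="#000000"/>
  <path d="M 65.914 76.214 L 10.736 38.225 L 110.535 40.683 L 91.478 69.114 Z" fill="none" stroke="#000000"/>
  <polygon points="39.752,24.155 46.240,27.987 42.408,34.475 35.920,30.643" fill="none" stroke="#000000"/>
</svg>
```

(bCNC post)
(Date: synthetic)
G21
G90
G0 X44.743 Y13.324
M3 S350
G1 X19.101 Y43.037 F1954
G1 X39.436 Y76.606
G1 X77.646 Y67.639
G1 X80.925 Y28.529
G1 X44.743 Y13.324
G0 X36.594 Y73.984
M3 S350
G1 X47.259 Y78.030 F1954
G1 X56.558 Y74.907
G1 X64.492 Y64.617
G1 X71.059 Y47.159
G0 X118.988 Y50.341
M3 S350
G1 X115.033 Y58.348 F1954
G1 X119.989 Y65.776
G1 X128.900 Y65.199
G1 X132.855 Y57.192
G1 X127.899 Y49.764
G1 X118.988 Y50.341
G0 X19.630 Y66.287
M3 S350
G1 X87.781 Y66.287 F1954
G1 X87.781 Y24.712
G1 X19.630 Y24.712
G1 X19.630 Y66.287
G0 X109.848 Y74.204
M3 S350
G1 X104.486 Y82.122 F1954
G1 X116.961 Y77.979
G1 X129.596 Y68.209
G1 X124.717 Y59.249
G0 X65.914 Y11.627
M3 S350
G1 X10.736 Y49.616 F1954
G1 X110.535 Y47.158
G1 X91.478 Y18.727
G1 X65.914 Y11.627
G0 X39.752 Y63.686
M3 S350
G1 X46.240 Y59.854 F1954
G1 X42.408 Y53.366
G1 X35.920 Y57.198
G1 X39.752 Y63.686
M5

1 u = 1 mm; y_m = 87.841 − y.

[1] `<path>` regular polygon, #000000→engrave S350 F1954: (44.743,13.324) → (19.101,43.037) → (39.436,76.606) → (77.646,67.639) → (80.925,28.529) → (44.743,13.324) (closed)

[2] `<path>` quadratic bezier, #000000→engrave S350 F1954: (36.594,73.984) → (47.259,78.030) → (56.558,74.907) → (64.492,64.617) → (71.059,47.159)

[3] `<path>` regular polygon, #000000→engrave S350 F1954: (118.988,50.341) → (115.033,58.348) → (119.989,65.776) → (128.900,65.199) → (132.855,57.192) → (127.899,49.764) → (118.988,50.341) (closed)

[4] `<path>` rectangle, #000000→engrave S350 F1954: (19.630,66.287) → (87.781,66.287) → (87.781,24.712) → (19.630,24.712) → (19.630,66.287) (closed)

[5] `<path>` cubic bezier, #000000→engrave S350 F1954: (109.848,74.204) → (104.486,82.122) → (116.961,77.979) → (129.596,68.209) → (124.717,59.249)

[6] `<path>` closed polygon, #000000→engrave S350 F1954: (65.914,11.627) → (10.736,49.616) → (110.535,47.158) → (91.478,18.727) → (65.914,11.627) (closed)

[7] `<polygon>` regular polygon, #000000→engrave S350 F1954: (39.752,63.686) → (46.240,59.854) → (42.408,53.366) → (35.920,57.198) → (39.752,63.686) (closed)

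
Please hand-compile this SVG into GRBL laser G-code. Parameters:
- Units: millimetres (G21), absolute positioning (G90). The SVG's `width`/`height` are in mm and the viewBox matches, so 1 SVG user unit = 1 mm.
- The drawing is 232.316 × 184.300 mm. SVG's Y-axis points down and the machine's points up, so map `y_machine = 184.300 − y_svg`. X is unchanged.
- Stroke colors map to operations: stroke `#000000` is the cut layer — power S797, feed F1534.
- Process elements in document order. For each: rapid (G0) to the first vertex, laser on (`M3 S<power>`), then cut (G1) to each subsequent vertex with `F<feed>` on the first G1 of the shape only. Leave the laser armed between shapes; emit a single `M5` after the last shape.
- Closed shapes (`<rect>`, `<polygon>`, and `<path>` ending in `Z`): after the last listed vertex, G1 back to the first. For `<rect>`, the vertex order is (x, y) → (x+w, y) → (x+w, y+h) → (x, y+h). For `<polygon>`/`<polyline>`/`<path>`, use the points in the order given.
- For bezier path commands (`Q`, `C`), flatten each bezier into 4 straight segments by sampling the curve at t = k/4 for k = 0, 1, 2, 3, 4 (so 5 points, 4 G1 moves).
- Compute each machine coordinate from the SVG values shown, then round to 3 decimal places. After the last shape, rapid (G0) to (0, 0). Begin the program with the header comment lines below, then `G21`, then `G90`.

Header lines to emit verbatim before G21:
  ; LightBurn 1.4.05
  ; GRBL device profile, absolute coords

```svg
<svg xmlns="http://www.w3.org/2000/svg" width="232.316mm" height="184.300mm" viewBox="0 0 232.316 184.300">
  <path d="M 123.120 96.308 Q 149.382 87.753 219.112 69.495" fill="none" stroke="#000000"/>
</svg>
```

viewBox `0 0 232.316 184.300` with mm width/height → 1 unit = 1 mm. Flip: y_m = 184.300 − y_svg.

**Shape 1** — `<path>` quadratic bezier, stroke `#000000` → cut (S797, F1534). Control points (SVG): P0=(123.120,96.308), P1=(149.382,87.753), P2=(219.112,69.495); sampled at t=k/4. Machine vertices: (123.120,87.992) → (138.968,92.876) → (160.249,98.973) → (186.964,106.282) → (219.112,114.805). Open path.

; LightBurn 1.4.05
; GRBL device profile, absolute coords
G21
G90
G0 X123.120 Y87.992
M3 S797
G1 X138.968 Y92.876 F1534
G1 X160.249 Y98.973
G1 X186.964 Y106.282
G1 X219.112 Y114.805
M5
G0 X0.000 Y0.000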